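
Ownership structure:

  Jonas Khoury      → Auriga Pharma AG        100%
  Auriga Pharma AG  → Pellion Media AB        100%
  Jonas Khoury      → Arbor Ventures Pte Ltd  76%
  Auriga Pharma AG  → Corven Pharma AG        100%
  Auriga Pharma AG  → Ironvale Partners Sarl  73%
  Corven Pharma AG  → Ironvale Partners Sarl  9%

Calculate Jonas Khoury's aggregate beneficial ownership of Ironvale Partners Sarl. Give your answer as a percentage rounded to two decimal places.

82.00%

Jonas reaches Ironvale along 2 paths.
Via Auriga → Corven: 100% × 100% × 9% = 9%.
Via Auriga: 100% × 73% = 73%.
Total: 9% + 73% = 82%.
Rounded: 82.00%.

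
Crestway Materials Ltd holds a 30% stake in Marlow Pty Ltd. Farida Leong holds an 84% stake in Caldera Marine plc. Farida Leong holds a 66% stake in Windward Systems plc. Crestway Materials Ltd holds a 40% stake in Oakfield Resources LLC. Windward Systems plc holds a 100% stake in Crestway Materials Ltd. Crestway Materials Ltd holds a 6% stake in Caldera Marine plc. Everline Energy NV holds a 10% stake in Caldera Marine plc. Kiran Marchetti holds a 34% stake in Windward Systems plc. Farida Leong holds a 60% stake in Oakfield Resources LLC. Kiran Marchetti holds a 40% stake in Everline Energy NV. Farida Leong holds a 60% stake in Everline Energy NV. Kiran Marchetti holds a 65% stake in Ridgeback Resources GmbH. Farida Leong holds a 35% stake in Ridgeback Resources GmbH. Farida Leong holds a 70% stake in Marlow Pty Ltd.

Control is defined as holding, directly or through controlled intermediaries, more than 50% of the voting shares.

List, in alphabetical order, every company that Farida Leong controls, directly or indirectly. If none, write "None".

Farida holds 66% of Windward, so Farida controls Windward.
Farida holds 60% of Everline, so Farida controls Everline.
Windward holds 100% of Crestway, so Farida controls Crestway.
Farida and Crestway together hold 60% + 40% = 100% of Oakfield, so Farida controls Oakfield.
Farida and Everline and Crestway together hold 84% + 10% + 6% = 100% of Caldera, so Farida controls Caldera.
Farida and Crestway together hold 70% + 30% = 100% of Marlow, so Farida controls Marlow.
No other company's threshold is met.

Caldera Marine plc, Crestway Materials Ltd, Everline Energy NV, Marlow Pty Ltd, Oakfield Resources LLC, Windward Systems plc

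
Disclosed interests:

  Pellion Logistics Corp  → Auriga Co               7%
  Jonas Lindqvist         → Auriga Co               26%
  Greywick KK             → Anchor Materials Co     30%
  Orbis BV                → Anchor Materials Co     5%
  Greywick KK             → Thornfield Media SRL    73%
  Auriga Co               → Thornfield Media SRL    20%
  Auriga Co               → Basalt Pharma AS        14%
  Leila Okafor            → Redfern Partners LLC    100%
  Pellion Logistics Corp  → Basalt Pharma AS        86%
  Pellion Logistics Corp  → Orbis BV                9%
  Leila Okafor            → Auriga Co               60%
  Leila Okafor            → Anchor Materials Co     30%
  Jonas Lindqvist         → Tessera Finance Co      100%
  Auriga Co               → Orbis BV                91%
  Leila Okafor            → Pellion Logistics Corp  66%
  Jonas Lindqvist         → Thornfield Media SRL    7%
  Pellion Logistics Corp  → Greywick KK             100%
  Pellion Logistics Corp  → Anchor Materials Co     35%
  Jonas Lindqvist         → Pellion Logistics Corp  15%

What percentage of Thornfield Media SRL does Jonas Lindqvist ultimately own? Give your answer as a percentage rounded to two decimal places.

Jonas reaches Thornfield along 4 paths.
Via Pellion → Greywick: 15% × 100% × 73% = 10.95%.
Direct stake: 7% = 7%.
Via Auriga: 26% × 20% = 5.2%.
Via Pellion → Auriga: 15% × 7% × 20% = 0.21%.
Total: 10.95% + 7% + 5.2% + 0.21% = 23.36%.

23.36%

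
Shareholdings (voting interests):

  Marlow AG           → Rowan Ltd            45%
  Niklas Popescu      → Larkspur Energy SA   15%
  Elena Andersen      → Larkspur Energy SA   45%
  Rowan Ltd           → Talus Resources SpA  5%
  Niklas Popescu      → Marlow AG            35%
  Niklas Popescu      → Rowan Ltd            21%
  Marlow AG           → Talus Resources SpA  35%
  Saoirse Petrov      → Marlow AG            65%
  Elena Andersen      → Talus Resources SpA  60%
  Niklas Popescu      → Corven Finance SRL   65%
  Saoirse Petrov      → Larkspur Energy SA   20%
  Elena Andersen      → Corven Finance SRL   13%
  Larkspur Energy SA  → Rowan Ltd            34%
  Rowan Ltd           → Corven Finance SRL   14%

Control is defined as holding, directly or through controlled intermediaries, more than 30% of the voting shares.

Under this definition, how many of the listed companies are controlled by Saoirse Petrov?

Saoirse holds 65% of Marlow, so Saoirse controls Marlow.
Marlow holds 45% of Rowan, so Saoirse controls Rowan.
Rowan and Marlow together hold 5% + 35% = 40% of Talus, so Saoirse controls Talus.
No other company's threshold is met.
Saoirse controls 3 companies.

3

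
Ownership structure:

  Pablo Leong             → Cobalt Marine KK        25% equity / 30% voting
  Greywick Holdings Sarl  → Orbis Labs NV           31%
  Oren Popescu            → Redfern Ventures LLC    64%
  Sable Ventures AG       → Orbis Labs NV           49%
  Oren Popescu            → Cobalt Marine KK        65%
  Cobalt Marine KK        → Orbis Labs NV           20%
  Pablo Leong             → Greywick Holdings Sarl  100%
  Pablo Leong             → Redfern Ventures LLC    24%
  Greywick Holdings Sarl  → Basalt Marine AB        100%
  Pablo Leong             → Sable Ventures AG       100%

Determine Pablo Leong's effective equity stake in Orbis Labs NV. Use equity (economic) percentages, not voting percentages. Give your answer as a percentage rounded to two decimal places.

Pablo reaches Orbis along 3 paths.
Via Sable: 100% × 49% = 49%.
Via Greywick: 100% × 31% = 31%.
Via Cobalt: 25% × 20% = 5%.
Total: 49% + 31% + 5% = 85%.
Rounded: 85.00%.

85.00%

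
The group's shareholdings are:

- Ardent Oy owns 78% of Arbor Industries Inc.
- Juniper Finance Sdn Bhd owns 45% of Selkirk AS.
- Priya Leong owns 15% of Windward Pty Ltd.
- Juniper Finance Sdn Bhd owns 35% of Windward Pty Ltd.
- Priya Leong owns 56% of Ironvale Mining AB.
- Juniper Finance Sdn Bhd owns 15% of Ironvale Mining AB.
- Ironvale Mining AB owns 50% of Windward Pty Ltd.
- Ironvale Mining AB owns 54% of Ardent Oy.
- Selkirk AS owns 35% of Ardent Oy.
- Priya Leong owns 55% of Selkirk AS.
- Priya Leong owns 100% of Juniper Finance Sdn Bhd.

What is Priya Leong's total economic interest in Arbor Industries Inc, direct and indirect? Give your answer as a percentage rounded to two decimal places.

57.21%

Priya reaches Arbor along 4 paths.
Via Juniper → Ironvale → Ardent: 100% × 15% × 54% × 78% = 6.318%.
Via Ironvale → Ardent: 56% × 54% × 78% = 23.5872%.
Via Selkirk → Ardent: 55% × 35% × 78% = 15.015%.
Via Juniper → Selkirk → Ardent: 100% × 45% × 35% × 78% = 12.285%.
Total: 6.318% + 23.5872% + 15.015% + 12.285% = 57.2052%.
Rounded: 57.21%.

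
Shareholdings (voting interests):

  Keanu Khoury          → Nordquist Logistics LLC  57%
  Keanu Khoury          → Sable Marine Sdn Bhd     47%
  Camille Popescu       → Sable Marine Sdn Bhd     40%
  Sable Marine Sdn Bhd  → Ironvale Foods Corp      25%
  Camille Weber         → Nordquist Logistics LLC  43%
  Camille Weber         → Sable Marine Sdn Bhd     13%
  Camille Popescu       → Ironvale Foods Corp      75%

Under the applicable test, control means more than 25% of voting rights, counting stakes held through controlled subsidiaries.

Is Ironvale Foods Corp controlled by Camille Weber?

No

Camille Weber holds 43% of Nordquist, so Camille Weber controls Nordquist.
Neither Camille Weber nor any entity Camille Weber controls holds any voting interest in Ironvale.
So Camille Weber does not control Ironvale.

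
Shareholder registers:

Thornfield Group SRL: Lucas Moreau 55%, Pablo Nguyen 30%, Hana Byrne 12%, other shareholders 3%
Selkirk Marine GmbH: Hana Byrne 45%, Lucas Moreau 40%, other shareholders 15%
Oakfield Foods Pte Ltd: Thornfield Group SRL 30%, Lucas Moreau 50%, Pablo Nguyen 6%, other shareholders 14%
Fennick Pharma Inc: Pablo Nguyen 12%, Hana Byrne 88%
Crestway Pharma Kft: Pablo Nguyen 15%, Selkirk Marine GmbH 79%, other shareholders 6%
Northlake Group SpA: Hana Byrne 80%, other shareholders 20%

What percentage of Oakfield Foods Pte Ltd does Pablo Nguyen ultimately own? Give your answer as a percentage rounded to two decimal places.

15.00%

Pablo reaches Oakfield along 2 paths.
Via Thornfield: 30% × 30% = 9%.
Direct stake: 6% = 6%.
Total: 9% + 6% = 15%.
Rounded: 15.00%.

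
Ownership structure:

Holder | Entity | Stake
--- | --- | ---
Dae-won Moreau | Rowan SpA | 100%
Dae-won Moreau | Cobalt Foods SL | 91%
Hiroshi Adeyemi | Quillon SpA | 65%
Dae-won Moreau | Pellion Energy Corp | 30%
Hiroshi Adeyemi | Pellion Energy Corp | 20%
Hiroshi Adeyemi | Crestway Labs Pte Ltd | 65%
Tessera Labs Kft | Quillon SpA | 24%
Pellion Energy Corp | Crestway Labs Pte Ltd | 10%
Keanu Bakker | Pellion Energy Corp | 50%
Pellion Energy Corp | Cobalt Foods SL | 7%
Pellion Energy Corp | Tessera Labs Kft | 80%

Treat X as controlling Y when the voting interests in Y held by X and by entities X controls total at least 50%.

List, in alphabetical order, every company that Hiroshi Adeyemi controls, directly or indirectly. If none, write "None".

Hiroshi holds 65% of Crestway, so Hiroshi controls Crestway.
Hiroshi holds 65% of Quillon, so Hiroshi controls Quillon.
No other company's threshold is met.

Crestway Labs Pte Ltd, Quillon SpA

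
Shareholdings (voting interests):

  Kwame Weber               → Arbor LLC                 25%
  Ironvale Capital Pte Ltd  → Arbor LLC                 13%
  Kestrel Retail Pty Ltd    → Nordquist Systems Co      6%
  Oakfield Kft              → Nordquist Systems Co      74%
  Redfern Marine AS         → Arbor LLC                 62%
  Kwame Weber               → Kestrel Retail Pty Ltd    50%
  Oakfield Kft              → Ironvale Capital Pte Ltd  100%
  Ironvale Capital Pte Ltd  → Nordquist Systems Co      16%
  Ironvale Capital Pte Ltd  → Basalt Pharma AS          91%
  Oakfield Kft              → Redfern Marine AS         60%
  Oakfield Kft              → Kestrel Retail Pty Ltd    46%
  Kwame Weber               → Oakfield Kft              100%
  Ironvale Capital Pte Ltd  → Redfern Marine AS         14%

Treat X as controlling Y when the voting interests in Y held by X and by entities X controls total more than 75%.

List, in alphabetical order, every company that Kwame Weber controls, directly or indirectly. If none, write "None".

Basalt Pharma AS, Ironvale Capital Pte Ltd, Kestrel Retail Pty Ltd, Nordquist Systems Co, Oakfield Kft

Kwame holds 100% of Oakfield, so Kwame controls Oakfield.
Oakfield holds 100% of Ironvale, so Kwame controls Ironvale.
Oakfield and Kwame together hold 46% + 50% = 96% of Kestrel, so Kwame controls Kestrel.
Ironvale and Oakfield and Kestrel together hold 16% + 74% + 6% = 96% of Nordquist, so Kwame controls Nordquist.
Ironvale holds 91% of Basalt, so Kwame controls Basalt.
No other company's threshold is met.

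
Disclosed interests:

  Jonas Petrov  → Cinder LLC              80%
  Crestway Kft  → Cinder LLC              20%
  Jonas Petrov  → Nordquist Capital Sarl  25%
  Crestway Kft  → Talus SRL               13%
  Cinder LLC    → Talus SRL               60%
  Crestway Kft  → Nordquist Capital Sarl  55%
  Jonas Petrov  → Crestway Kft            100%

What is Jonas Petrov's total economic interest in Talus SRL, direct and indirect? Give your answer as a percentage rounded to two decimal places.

73.00%

Jonas reaches Talus along 3 paths.
Via Crestway: 100% × 13% = 13%.
Via Cinder: 80% × 60% = 48%.
Via Crestway → Cinder: 100% × 20% × 60% = 12%.
Total: 13% + 48% + 12% = 73%.
Rounded: 73.00%.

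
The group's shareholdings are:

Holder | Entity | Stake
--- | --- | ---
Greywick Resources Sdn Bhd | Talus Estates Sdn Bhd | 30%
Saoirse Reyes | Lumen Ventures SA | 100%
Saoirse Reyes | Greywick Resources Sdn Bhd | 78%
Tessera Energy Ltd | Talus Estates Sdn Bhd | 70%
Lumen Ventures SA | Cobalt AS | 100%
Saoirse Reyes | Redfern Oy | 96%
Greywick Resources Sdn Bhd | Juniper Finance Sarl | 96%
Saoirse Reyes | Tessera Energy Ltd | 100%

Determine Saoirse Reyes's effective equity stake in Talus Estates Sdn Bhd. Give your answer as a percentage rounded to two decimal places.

Saoirse reaches Talus along 2 paths.
Via Greywick: 78% × 30% = 23.4%.
Via Tessera: 100% × 70% = 70%.
Total: 23.4% + 70% = 93.4%.
Rounded: 93.40%.

93.40%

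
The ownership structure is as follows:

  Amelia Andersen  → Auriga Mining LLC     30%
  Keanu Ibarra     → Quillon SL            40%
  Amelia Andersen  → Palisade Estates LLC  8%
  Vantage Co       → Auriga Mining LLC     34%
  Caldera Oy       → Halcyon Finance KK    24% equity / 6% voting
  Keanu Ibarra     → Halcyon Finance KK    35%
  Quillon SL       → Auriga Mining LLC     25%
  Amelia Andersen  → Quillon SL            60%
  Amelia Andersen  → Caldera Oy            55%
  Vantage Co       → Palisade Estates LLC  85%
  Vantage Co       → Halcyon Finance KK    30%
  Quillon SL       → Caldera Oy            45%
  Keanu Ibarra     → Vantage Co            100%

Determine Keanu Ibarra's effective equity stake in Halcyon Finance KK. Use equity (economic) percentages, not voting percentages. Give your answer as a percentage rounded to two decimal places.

69.32%

Keanu reaches Halcyon along 3 paths.
Direct stake: 35% = 35%.
Via Vantage: 100% × 30% = 30%.
Via Quillon → Caldera: 40% × 45% × 24% = 4.32%.
Total: 35% + 30% + 4.32% = 69.32%.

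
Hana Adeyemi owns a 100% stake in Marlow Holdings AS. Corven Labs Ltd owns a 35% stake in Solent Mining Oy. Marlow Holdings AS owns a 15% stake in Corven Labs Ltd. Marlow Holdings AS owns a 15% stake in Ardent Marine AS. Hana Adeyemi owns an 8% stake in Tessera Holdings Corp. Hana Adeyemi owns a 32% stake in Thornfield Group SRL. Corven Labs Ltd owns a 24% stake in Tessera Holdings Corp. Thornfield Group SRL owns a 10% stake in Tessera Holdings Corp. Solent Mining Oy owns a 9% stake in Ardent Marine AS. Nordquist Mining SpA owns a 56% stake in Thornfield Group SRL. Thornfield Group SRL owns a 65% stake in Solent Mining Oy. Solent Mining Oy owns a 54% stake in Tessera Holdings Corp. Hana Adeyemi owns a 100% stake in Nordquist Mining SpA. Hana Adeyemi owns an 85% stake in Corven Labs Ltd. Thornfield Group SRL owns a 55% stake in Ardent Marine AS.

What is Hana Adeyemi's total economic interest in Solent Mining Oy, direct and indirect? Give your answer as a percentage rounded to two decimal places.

92.20%

Hana reaches Solent along 4 paths.
Via Marlow → Corven: 100% × 15% × 35% = 5.25%.
Via Corven: 85% × 35% = 29.75%.
Via Thornfield: 32% × 65% = 20.8%.
Via Nordquist → Thornfield: 100% × 56% × 65% = 36.4%.
Total: 5.25% + 29.75% + 20.8% + 36.4% = 92.2%.
Rounded: 92.20%.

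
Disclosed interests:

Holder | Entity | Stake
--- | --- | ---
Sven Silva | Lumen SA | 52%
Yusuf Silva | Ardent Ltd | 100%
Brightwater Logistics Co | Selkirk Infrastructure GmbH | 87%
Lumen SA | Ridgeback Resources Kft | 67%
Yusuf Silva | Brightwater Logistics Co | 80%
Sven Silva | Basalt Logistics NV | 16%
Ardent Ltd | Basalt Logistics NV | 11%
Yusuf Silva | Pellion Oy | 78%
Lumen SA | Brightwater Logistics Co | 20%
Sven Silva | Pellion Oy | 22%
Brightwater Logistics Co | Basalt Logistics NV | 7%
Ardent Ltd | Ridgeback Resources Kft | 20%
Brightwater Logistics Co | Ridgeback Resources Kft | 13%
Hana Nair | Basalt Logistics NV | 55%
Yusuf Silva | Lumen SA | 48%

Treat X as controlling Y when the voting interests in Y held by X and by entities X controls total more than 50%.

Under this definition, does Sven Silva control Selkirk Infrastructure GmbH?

No

Sven holds 52% of Lumen, so Sven controls Lumen.
Lumen holds 67% of Ridgeback, so Sven controls Ridgeback.
Neither Sven nor any entity Sven controls holds any voting interest in Selkirk.
So Sven does not control Selkirk.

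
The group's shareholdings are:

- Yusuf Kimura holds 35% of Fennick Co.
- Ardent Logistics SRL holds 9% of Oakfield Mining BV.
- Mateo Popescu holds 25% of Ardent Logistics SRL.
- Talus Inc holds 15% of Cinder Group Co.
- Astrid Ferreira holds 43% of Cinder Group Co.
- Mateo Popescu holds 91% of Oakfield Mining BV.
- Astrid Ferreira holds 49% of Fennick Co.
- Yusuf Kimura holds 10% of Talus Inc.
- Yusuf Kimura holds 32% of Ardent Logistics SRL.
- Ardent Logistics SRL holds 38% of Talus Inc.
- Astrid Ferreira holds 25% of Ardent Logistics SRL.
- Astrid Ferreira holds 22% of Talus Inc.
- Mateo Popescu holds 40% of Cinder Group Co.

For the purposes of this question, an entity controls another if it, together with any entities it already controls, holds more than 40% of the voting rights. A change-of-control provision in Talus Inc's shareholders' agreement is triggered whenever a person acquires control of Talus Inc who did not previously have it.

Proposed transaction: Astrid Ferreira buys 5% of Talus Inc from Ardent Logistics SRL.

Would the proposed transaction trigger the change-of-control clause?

The purchase adds only to Astrid's holdings (Ardent's stake shrinks), so Astrid is the only person who could newly come to control Talus.
Astrid holds 43% of Cinder, so Astrid controls Cinder.
Astrid holds 49% of Fennick, so Astrid controls Fennick.
In Talus, Astrid's side holds only 22%, not > 40%.
So before the transaction, Astrid does not control Talus.
After the purchase, Astrid's direct stake in Talus rises to 22% + 5% = 27%, and Ardent's stake falls to 33%.
After the transaction, Astrid's side holds 27% of Talus, not > 40%, so Astrid still does not control Talus.
No new person acquires control, so the clause is not triggered.

No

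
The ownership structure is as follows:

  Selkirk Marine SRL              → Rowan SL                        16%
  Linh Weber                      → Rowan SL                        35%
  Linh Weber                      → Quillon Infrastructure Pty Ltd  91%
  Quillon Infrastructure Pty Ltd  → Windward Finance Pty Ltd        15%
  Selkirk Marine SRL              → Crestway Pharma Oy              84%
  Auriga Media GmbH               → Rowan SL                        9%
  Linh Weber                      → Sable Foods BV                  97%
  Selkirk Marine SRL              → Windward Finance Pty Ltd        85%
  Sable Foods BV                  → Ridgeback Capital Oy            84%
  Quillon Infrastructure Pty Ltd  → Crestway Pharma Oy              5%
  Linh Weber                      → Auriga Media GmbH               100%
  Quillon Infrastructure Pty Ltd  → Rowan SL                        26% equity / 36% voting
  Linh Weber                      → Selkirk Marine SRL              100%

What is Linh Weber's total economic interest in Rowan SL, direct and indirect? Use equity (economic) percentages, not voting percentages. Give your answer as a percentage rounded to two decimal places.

83.66%

Linh reaches Rowan along 4 paths.
Via Quillon: 91% × 26% = 23.66%.
Via Auriga: 100% × 9% = 9%.
Direct stake: 35% = 35%.
Via Selkirk: 100% × 16% = 16%.
Total: 23.66% + 9% + 35% + 16% = 83.66%.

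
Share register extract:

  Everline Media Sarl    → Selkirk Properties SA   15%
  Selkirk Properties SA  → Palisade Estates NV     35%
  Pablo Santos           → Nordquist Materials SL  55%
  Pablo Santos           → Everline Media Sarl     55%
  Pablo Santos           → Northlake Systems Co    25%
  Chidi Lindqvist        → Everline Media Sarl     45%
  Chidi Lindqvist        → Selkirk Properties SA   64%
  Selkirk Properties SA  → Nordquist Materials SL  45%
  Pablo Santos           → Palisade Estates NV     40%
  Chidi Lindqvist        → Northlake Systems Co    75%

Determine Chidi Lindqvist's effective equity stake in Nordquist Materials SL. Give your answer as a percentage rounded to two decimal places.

31.84%

Chidi reaches Nordquist along 2 paths.
Via Selkirk: 64% × 45% = 28.8%.
Via Everline → Selkirk: 45% × 15% × 45% = 3.0375%.
Total: 28.8% + 3.0375% = 31.8375%.
Rounded: 31.84%.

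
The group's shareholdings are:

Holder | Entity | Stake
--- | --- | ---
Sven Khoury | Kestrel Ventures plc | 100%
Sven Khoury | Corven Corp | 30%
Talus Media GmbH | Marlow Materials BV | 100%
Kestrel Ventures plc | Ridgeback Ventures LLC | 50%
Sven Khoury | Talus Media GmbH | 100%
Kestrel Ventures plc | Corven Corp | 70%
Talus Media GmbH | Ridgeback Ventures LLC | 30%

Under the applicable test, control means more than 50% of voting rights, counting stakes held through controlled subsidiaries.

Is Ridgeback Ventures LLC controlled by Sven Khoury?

Sven holds 100% of Kestrel, so Sven controls Kestrel.
Sven holds 100% of Talus, so Sven controls Talus.
Talus and Kestrel together hold 30% + 50% = 80% of Ridgeback, so Sven controls Ridgeback.

Yes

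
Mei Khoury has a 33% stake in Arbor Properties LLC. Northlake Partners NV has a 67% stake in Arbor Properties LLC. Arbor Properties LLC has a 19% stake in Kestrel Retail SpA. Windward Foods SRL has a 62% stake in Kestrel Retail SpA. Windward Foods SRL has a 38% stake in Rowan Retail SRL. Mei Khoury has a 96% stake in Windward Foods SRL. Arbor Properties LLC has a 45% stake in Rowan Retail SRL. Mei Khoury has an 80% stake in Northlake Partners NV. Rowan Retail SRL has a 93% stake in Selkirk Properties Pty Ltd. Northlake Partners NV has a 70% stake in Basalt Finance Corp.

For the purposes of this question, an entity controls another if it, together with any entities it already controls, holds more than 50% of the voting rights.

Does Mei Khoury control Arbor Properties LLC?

Mei holds 80% of Northlake, so Mei controls Northlake.
Mei and Northlake together hold 33% + 67% = 100% of Arbor, so Mei controls Arbor.

Yes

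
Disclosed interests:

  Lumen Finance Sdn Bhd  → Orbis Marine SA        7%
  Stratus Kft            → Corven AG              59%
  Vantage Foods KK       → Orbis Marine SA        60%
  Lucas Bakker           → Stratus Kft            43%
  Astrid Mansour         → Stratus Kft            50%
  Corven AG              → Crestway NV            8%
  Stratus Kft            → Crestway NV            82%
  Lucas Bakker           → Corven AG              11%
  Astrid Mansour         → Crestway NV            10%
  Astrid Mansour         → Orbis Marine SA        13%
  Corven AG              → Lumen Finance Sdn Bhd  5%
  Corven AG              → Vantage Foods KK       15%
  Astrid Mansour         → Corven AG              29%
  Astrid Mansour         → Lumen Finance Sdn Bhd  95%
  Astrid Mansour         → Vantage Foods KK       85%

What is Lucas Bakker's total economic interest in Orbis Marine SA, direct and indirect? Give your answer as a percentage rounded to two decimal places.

Lucas reaches Orbis along 4 paths.
Via Stratus → Corven → Lumen: 43% × 59% × 5% × 7% = 0.088795%.
Via Corven → Lumen: 11% × 5% × 7% = 0.0385%.
Via Stratus → Corven → Vantage: 43% × 59% × 15% × 60% = 2.2833%.
Via Corven → Vantage: 11% × 15% × 60% = 0.99%.
Total: 0.088795% + 0.0385% + 2.2833% + 0.99% = 3.400595%.
Rounded: 3.40%.

3.40%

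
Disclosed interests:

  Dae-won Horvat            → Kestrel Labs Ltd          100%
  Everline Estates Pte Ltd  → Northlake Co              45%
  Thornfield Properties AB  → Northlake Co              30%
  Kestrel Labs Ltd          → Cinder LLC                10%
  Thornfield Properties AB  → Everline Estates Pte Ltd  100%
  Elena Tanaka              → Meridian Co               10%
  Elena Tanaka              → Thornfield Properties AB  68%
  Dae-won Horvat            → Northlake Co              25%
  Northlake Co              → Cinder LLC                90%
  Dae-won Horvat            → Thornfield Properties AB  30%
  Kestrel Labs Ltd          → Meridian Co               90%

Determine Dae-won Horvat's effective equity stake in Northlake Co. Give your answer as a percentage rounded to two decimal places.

Dae-won reaches Northlake along 3 paths.
Via Thornfield → Everline: 30% × 100% × 45% = 13.5%.
Direct stake: 25% = 25%.
Via Thornfield: 30% × 30% = 9%.
Total: 13.5% + 25% + 9% = 47.5%.
Rounded: 47.50%.

47.50%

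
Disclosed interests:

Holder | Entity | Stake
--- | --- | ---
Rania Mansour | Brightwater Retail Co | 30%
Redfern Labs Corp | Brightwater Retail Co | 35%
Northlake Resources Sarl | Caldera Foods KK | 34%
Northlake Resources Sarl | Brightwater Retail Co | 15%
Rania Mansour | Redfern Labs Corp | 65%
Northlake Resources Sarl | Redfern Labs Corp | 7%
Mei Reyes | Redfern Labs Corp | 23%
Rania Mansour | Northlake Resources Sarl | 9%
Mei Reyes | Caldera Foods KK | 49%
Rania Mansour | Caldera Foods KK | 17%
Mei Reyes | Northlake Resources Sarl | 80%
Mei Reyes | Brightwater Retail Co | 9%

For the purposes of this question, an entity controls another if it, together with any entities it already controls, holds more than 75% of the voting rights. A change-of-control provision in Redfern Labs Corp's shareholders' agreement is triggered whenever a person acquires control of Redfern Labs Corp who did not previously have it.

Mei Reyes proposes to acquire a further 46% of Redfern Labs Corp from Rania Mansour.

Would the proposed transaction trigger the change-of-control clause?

The purchase adds only to Mei's holdings (Rania's stake shrinks), so Mei is the only person who could newly come to control Redfern.
Mei holds 80% of Northlake, so Mei controls Northlake.
Northlake and Mei together hold 34% + 49% = 83% of Caldera, so Mei controls Caldera.
In Redfern, Mei's side holds only 7% + 23% = 30%, not > 75%.
So before the transaction, Mei does not control Redfern.
After the purchase, Mei's direct stake in Redfern rises to 23% + 46% = 69%, and Rania's stake falls to 19%.
Northlake and Mei together hold 7% + 69% = 76% of Redfern, so Mei controls Redfern.
Mei did not control Redfern before and does after, so the clause is triggered.

Yes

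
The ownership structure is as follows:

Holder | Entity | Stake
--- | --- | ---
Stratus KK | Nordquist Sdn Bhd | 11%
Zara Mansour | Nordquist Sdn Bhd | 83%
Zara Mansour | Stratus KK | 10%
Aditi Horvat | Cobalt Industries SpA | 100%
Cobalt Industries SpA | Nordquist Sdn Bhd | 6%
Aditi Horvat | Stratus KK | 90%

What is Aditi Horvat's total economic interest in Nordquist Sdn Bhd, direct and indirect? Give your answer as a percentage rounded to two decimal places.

Aditi reaches Nordquist along 2 paths.
Via Stratus: 90% × 11% = 9.9%.
Via Cobalt: 100% × 6% = 6%.
Total: 9.9% + 6% = 15.9%.
Rounded: 15.90%.

15.90%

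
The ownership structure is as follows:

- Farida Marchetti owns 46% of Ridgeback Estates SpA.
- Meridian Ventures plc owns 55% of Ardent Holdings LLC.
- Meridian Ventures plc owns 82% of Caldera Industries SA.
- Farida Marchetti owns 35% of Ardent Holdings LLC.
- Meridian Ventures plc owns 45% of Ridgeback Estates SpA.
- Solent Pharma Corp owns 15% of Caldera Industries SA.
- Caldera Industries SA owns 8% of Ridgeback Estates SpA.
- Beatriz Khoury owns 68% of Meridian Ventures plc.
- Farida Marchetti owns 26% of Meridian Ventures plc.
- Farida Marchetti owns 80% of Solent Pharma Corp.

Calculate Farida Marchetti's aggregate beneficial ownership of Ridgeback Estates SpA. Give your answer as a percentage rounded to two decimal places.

60.37%

Farida reaches Ridgeback along 4 paths.
Via Meridian → Caldera: 26% × 82% × 8% = 1.7056%.
Via Solent → Caldera: 80% × 15% × 8% = 0.96%.
Direct stake: 46% = 46%.
Via Meridian: 26% × 45% = 11.7%.
Total: 1.7056% + 0.96% + 46% + 11.7% = 60.3656%.
Rounded: 60.37%.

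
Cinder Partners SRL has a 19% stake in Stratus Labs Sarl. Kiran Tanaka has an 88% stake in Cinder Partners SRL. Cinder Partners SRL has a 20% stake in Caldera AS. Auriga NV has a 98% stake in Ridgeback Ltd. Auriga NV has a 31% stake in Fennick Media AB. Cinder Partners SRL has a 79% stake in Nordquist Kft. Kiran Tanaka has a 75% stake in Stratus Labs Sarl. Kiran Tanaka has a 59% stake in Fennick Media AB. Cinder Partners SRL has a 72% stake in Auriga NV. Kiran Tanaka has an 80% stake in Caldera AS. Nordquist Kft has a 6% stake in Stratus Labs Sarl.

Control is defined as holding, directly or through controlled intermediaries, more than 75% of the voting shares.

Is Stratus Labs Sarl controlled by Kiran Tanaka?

Yes

Kiran holds 88% of Cinder, so Kiran controls Cinder.
Cinder holds 79% of Nordquist, so Kiran controls Nordquist.
Cinder and Kiran and Nordquist together hold 19% + 75% + 6% = 100% of Stratus, so Kiran controls Stratus.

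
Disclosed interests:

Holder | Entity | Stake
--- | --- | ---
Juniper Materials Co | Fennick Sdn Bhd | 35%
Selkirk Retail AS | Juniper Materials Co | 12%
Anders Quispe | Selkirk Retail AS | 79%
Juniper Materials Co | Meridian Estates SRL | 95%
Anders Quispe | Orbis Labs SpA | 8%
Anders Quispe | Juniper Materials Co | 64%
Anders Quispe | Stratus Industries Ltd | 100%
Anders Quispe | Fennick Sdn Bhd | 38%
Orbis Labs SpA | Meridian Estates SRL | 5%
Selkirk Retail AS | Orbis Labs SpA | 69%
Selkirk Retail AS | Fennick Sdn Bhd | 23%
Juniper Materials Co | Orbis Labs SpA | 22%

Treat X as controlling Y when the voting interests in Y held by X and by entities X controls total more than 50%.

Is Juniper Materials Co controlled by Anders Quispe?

Yes

Anders holds 79% of Selkirk, so Anders controls Selkirk.
Anders and Selkirk together hold 64% + 12% = 76% of Juniper, so Anders controls Juniper.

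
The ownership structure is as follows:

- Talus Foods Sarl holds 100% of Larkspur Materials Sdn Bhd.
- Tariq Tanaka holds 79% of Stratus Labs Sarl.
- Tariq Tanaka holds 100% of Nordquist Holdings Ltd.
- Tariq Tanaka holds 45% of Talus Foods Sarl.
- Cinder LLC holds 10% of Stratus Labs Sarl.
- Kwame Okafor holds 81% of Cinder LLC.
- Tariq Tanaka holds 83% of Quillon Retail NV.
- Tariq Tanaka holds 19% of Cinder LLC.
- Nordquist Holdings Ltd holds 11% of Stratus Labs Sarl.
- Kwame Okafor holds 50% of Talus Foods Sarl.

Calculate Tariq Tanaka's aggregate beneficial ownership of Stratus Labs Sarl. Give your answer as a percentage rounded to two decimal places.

91.90%

Tariq reaches Stratus along 3 paths.
Via Nordquist: 100% × 11% = 11%.
Via Cinder: 19% × 10% = 1.9%.
Direct stake: 79% = 79%.
Total: 11% + 1.9% + 79% = 91.9%.
Rounded: 91.90%.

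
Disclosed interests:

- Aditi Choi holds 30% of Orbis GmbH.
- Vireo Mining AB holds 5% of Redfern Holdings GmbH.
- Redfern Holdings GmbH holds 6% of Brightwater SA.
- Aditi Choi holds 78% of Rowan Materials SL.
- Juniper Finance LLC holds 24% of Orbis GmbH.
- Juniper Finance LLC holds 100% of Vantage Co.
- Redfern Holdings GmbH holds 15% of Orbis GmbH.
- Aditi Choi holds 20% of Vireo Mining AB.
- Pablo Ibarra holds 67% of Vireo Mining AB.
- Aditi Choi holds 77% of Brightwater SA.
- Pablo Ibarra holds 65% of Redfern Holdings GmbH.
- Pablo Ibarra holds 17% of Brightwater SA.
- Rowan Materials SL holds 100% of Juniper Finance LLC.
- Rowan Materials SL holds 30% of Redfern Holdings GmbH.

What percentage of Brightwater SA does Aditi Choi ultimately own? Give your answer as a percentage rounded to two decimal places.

Aditi reaches Brightwater along 3 paths.
Via Vireo → Redfern: 20% × 5% × 6% = 0.06%.
Via Rowan → Redfern: 78% × 30% × 6% = 1.404%.
Direct stake: 77% = 77%.
Total: 0.06% + 1.404% + 77% = 78.464%.
Rounded: 78.46%.

78.46%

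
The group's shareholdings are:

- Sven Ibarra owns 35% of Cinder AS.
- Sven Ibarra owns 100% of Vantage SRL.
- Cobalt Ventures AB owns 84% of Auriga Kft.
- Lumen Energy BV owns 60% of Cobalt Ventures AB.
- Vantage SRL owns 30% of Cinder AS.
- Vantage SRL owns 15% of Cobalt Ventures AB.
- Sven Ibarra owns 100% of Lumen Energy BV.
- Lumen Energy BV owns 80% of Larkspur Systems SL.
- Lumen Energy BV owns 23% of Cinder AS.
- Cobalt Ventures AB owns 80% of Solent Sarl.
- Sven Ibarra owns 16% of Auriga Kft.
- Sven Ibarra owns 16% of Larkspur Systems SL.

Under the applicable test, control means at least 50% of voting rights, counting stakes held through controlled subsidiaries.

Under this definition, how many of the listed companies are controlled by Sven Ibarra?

7

Sven holds 100% of Vantage, so Sven controls Vantage.
Sven holds 100% of Lumen, so Sven controls Lumen.
Sven and Lumen and Vantage together hold 35% + 23% + 30% = 88% of Cinder, so Sven controls Cinder.
Vantage and Lumen together hold 15% + 60% = 75% of Cobalt, so Sven controls Cobalt.
Cobalt holds 80% of Solent, so Sven controls Solent.
Lumen and Sven together hold 80% + 16% = 96% of Larkspur, so Sven controls Larkspur.
Sven and Cobalt together hold 16% + 84% = 100% of Auriga, so Sven controls Auriga.
Sven controls 7 companies.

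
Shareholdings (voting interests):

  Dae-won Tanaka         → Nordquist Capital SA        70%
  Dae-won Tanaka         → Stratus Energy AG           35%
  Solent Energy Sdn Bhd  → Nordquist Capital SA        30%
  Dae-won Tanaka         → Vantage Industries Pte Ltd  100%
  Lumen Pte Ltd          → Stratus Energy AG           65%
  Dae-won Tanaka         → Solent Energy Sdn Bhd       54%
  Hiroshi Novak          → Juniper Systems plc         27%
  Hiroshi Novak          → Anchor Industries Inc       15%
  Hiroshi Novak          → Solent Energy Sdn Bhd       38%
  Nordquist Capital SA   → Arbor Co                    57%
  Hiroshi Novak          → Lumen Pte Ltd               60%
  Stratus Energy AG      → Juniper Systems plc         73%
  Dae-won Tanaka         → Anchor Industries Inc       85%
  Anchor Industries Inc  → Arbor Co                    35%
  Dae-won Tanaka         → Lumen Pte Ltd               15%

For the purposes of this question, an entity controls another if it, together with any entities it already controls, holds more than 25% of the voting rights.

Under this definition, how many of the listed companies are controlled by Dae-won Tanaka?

7

Dae-won holds 54% of Solent, so Dae-won controls Solent.
Dae-won holds 85% of Anchor, so Dae-won controls Anchor.
Dae-won and Solent together hold 70% + 30% = 100% of Nordquist, so Dae-won controls Nordquist.
Dae-won holds 35% of Stratus, so Dae-won controls Stratus.
Dae-won holds 100% of Vantage, so Dae-won controls Vantage.
Nordquist and Anchor together hold 57% + 35% = 92% of Arbor, so Dae-won controls Arbor.
Stratus holds 73% of Juniper, so Dae-won controls Juniper.
No other company's threshold is met.
Dae-won controls 7 companies.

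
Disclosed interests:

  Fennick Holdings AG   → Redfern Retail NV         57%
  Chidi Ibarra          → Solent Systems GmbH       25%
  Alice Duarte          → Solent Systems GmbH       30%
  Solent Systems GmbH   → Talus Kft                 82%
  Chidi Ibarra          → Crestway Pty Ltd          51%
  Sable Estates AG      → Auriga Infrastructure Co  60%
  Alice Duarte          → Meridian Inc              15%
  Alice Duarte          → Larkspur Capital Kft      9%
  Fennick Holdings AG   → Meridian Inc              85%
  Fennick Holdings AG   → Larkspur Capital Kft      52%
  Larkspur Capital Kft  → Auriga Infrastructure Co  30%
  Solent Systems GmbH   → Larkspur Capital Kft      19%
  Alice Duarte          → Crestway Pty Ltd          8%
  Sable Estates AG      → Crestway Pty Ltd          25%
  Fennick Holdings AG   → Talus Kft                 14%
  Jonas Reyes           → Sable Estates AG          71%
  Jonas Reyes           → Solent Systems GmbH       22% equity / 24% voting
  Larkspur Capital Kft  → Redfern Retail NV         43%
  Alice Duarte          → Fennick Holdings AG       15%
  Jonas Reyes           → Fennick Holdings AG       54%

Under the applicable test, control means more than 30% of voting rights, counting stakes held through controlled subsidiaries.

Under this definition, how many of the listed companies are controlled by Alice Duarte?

0

Alice's largest direct stake is 30% in Solent, which does not meet the threshold.
Alice controls 0 companies.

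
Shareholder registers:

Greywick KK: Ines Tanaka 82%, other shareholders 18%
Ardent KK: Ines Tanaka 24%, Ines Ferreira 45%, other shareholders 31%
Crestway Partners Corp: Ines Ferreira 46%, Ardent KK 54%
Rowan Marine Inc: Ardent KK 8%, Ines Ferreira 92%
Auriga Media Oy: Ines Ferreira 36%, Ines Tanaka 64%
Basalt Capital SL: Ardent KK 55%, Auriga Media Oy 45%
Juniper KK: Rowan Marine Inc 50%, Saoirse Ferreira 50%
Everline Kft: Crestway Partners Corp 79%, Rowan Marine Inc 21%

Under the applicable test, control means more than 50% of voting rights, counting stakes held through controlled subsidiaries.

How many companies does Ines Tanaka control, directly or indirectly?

2

Ines Tanaka holds 82% of Greywick, so Ines Tanaka controls Greywick.
Ines Tanaka holds 64% of Auriga, so Ines Tanaka controls Auriga.
No other company's threshold is met.
Ines Tanaka controls 2 companies.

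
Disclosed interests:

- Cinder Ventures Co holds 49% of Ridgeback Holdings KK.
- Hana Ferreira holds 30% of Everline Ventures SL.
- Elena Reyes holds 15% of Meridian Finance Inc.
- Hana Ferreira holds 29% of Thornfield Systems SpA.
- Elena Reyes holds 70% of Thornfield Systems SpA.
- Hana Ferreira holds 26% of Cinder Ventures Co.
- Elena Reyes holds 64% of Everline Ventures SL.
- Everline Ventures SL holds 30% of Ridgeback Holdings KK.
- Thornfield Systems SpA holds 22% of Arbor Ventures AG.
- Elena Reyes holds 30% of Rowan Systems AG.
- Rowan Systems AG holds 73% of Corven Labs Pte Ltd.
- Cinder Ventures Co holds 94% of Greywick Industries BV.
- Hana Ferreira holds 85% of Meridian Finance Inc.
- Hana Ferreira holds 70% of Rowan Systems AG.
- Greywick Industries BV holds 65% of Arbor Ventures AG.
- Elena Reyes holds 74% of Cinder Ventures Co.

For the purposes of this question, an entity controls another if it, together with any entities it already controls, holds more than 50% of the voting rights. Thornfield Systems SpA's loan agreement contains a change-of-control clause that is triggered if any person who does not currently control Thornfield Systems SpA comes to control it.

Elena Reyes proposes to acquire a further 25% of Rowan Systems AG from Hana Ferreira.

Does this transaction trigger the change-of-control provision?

The purchase adds only to Elena's holdings (Hana's stake shrinks), so Elena is the only person who could newly come to control Thornfield.
Elena holds 70% of Thornfield, so Elena controls Thornfield.
So Elena already controls Thornfield before the transaction.
After the purchase, Elena's direct stake in Rowan rises to 30% + 25% = 55%, and Hana's stake falls to 45%.
Elena controlled Thornfield already, so this is not a new person acquiring control; every other person's position is unchanged or reduced.
No new person acquires control, so the clause is not triggered.

No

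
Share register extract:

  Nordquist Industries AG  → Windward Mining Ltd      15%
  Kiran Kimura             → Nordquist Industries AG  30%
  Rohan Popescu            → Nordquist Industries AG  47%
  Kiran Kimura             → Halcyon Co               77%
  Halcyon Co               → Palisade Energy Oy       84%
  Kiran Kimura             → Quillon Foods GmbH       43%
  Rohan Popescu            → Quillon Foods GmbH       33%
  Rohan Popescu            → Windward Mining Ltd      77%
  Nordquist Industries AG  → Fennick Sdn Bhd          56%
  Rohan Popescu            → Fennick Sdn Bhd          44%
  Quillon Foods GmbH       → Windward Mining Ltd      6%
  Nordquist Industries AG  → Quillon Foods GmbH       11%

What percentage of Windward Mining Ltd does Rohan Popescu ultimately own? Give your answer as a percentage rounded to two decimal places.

86.34%

Rohan reaches Windward along 4 paths.
Via Nordquist: 47% × 15% = 7.05%.
Via Quillon: 33% × 6% = 1.98%.
Via Nordquist → Quillon: 47% × 11% × 6% = 0.3102%.
Direct stake: 77% = 77%.
Total: 7.05% + 1.98% + 0.3102% + 77% = 86.3402%.
Rounded: 86.34%.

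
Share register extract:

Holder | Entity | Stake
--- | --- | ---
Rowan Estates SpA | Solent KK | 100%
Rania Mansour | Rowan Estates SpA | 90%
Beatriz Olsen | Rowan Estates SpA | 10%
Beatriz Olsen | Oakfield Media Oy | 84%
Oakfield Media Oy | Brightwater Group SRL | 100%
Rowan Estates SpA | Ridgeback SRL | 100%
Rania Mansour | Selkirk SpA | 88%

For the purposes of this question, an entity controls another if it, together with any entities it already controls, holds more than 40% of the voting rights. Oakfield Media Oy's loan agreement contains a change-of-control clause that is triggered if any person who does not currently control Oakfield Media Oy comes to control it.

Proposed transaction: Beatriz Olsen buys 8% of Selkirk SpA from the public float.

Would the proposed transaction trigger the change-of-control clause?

The purchase changes only Beatriz's holdings, so Beatriz is the only person who could newly come to control Oakfield.
Beatriz holds 84% of Oakfield, so Beatriz controls Oakfield.
So Beatriz already controls Oakfield before the transaction.
After the purchase, Beatriz holds 8% of Selkirk directly.
Beatriz controlled Oakfield already, so this is not a new person acquiring control; every other person's position is unchanged or reduced.
No new person acquires control, so the clause is not triggered.

No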